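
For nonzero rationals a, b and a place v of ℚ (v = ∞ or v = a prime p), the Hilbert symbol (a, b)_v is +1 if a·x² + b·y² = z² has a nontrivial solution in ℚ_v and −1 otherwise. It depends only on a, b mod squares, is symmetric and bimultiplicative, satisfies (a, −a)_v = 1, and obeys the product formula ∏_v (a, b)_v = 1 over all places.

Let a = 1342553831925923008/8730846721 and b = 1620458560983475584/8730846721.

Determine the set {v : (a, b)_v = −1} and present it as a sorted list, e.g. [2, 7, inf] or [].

(a, b) ≡ (1363, 438886) mod (ℚ^×)²; places V = {2, 3, 7, 23, 29, 41, 43, 47, 53, 59, ∞}.
(a,b)_∞: sgn(1363)=+, sgn(438886)=+, so +1.
(a,b)_2: α=6, β=7; u≡3, v≡3 (mod 8); ε(u)ε(v)=1·1, αω(v)=6·1, βω(u)=7·1; sum ≡ 0  ⇒  +1.
(a,b)_59: α=4, u≡56; β=4, v≡11 (mod 59); (56|59)=-1, (11|59)=-1; sign (−1)^0·-1^4·-1^4 = +1.
(a,b)_41: α=-2, u≡9; β=-2, v≡27 (mod 41); (9|41)=+1, (27|41)=-1; sign (−1)^0·+1^-2·-1^-2 = +1.
(a,b)_7: α=4, u≡5; β=1, v≡5 (mod 7); (5|7)=-1, (5|7)=-1; sign (−1)^0·-1^1·-1^4 = -1.
(a,b)_47: α=1, u≡23; β=1, v≡2 (mod 47); (23|47)=-1, (2|47)=+1; sign (−1)^1·-1^1·+1^1 = +1.
(a,b)_53: α=-2, u≡15; β=-2, v≡47 (mod 53); (15|53)=+1, (47|53)=+1; sign (−1)^0·+1^-2·+1^-2 = +1.
(a,b)_23: α=2, u≡2; β=3, v≡5 (mod 23); (2|23)=+1, (5|23)=-1; sign (−1)^0·+1^3·-1^2 = +1.
(a,b)_43: α=-2, u≡33; β=-2, v≡12 (mod 43); (33|43)=-1, (12|43)=-1; sign (−1)^0·-1^-2·-1^-2 = +1.
(a,b)_29: α=1, u≡17; β=1, v≡25 (mod 29); (17|29)=-1, (25|29)=+1; sign (−1)^0·-1^1·+1^1 = -1.
(a,b)_3: α=0, u≡1; β=2, v≡1 (mod 3); (1|3)=+1, (1|3)=+1; sign (−1)^0·+1^2·+1^0 = +1.
|Ram(1363, 438886)| = 2, even; anisotropic at {7, 29}.

[7, 29]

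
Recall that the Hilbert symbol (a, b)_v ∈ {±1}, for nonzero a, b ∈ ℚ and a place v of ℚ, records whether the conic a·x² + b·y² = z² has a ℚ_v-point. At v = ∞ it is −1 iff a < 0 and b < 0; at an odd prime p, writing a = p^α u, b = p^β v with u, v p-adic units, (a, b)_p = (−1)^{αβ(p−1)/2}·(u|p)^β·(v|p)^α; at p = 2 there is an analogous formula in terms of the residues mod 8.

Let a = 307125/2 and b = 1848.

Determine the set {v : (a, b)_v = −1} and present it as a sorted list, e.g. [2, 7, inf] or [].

[2, 3, 5, 7, 11, 13]

(a, b) ≡ (2730, 462) mod (ℚ^×)²; places V = {2, 3, 5, 7, 11, 13, ∞}.
(a,b)_∞: sgn(2730)=+, sgn(462)=+, so +1.
(a,b)_7: α=1, u≡3; β=1, v≡5 (mod 7); (3|7)=-1, (5|7)=-1; sign (−1)^1·-1^1·-1^1 = -1.
(a,b)_3: α=3, u≡1; β=1, v≡1 (mod 3); (1|3)=+1, (1|3)=+1; sign (−1)^1·+1^1·+1^3 = -1.
(a,b)_2: α=-1, β=3; u≡5, v≡7 (mod 8); ε(u)ε(v)=0·1, αω(v)=-1·0, βω(u)=3·1; sum ≡ 1  ⇒  -1.
(a,b)_13: α=1, u≡2; β=0, v≡2 (mod 13); (2|13)=-1, (2|13)=-1; sign (−1)^0·-1^0·-1^1 = -1.
(a,b)_11: α=0, u≡8; β=1, v≡3 (mod 11); (8|11)=-1, (3|11)=+1; sign (−1)^0·-1^1·+1^0 = -1.
(a,b)_5: α=3, u≡1; β=0, v≡3 (mod 5); (1|5)=+1, (3|5)=-1; sign (−1)^0·+1^0·-1^3 = -1.
|Ram(2730, 462)| = 6, even; anisotropic at {2, 3, 5, 7, 11, 13}.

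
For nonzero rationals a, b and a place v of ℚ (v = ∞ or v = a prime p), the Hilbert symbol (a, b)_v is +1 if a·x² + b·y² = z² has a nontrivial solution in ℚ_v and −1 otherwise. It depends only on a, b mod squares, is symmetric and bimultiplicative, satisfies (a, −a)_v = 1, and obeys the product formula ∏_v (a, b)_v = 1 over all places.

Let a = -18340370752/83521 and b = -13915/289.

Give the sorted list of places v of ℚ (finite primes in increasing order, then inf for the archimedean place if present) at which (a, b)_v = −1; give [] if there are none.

[5, inf]

Mod squares: a ≡ -37, b ≡ -115. Check v ∈ {∞, 2, 5, 11, 17, 23, 37}.
v=23: a=23^2·(≡16), b=23^1·(≡3) mod 23; (16|23)=+1, (3|23)=+1; (−1)^{2·1·11}·(+1)^1·(+1)^2 = +1.
v=2: v_2(a)=6, v_2(b)=0; units ≡ 3, 5 (mod 8); ε·ε+αω+βω = 1·0+6·1+0·1 ≡ 0  ⇒  (a,b)_2 = +1.
v=11: a=11^4·(≡7), b=11^2·(≡2) mod 11; (7|11)=-1, (2|11)=-1; (−1)^{4·2·5}·(-1)^2·(-1)^4 = +1.
v=37: a=37^1·(≡4), b=37^0·(≡11) mod 37; (4|37)=+1, (11|37)=+1; (−1)^{1·0·18}·(+1)^0·(+1)^1 = +1.
v=17: a=17^-4·(≡11), b=17^-2·(≡8) mod 17; (11|17)=-1, (8|17)=+1; (−1)^{-4·-2·8}·(-1)^-2·(+1)^-4 = +1.
v=∞: -37 < 0 and -115 < 0  ⇒  (a,b)_∞ = -1.
v=5: a=5^0·(≡3), b=5^1·(≡3) mod 5; (3|5)=-1, (3|5)=-1; (−1)^{0·1·2}·(-1)^1·(-1)^0 = -1.
Ram(-37, -115) = {5, ∞}; no ℚ_5-point on the conic.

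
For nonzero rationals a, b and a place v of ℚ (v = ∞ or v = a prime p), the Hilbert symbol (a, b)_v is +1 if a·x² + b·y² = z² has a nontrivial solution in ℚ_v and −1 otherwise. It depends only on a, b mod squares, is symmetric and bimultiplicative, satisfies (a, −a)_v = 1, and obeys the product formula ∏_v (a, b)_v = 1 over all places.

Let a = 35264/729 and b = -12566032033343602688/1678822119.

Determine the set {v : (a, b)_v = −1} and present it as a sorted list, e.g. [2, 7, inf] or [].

[3, 13, 17, 19]

(a, b) ≡ (551, -31416918) mod (ℚ^×)²; places V = {2, 3, 7, 13, 17, 19, 29, 43, ∞}.
(a,b)_13: α=0, u≡8; β=-1, v≡1 (mod 13); (8|13)=-1, (1|13)=+1; sign (−1)^0·-1^-1·+1^0 = -1.
(a,b)_2: α=6, β=21; u≡7, v≡5 (mod 8); ε(u)ε(v)=1·0, αω(v)=6·1, βω(u)=21·0; sum ≡ 0  ⇒  +1.
(a,b)_∞: sgn(551)=+, sgn(-31416918)=−, so +1.
(a,b)_19: α=1, u≡10; β=3, v≡2 (mod 19); (10|19)=-1, (2|19)=-1; sign (−1)^1·-1^3·-1^1 = -1.
(a,b)_7: α=0, u≡5; β=2, v≡5 (mod 7); (5|7)=-1, (5|7)=-1; sign (−1)^0·-1^2·-1^0 = +1.
(a,b)_3: α=-6, u≡2; β=-17, v≡1 (mod 3); (2|3)=-1, (1|3)=+1; sign (−1)^0·-1^-17·+1^-6 = -1.
(a,b)_29: α=1, u≡14; β=3, v≡21 (mod 29); (14|29)=-1, (21|29)=-1; sign (−1)^0·-1^3·-1^1 = +1.
(a,b)_43: α=0, u≡41; β=1, v≡18 (mod 43); (41|43)=+1, (18|43)=-1; sign (−1)^0·+1^1·-1^0 = +1.
(a,b)_17: α=0, u≡14; β=1, v≡9 (mod 17); (14|17)=-1, (9|17)=+1; sign (−1)^0·-1^1·+1^0 = -1.
Ram(551, -31416918) = {3, 13, 17, 19}; no ℚ_3-point on the conic.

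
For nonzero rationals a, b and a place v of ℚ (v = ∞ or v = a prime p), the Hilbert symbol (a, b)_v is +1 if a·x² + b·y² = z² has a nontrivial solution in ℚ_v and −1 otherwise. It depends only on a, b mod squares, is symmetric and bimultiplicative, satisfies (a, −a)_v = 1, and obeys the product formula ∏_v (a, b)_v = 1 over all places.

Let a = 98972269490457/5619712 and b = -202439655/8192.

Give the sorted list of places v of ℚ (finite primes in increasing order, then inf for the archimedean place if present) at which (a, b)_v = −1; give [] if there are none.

[3, 17]

(a, b) ≡ (119, -510) mod (ℚ^×)²; places V = {2, 3, 5, 7, 11, 17, 23, ∞}.
(a,b)_17: α=5, u≡11; β=1, v≡2 (mod 17); (11|17)=-1, (2|17)=+1; sign (−1)^0·-1^1·+1^5 = -1.
(a,b)_∞: sgn(119)=+, sgn(-510)=−, so +1.
(a,b)_7: α=-3, u≡5; β=0, v≡1 (mod 7); (5|7)=-1, (1|7)=+1; sign (−1)^0·-1^0·+1^-3 = +1.
(a,b)_23: α=2, u≡6; β=0, v≡5 (mod 23); (6|23)=+1, (5|23)=-1; sign (−1)^0·+1^0·-1^2 = +1.
(a,b)_2: α=-14, β=-13; u≡7, v≡1 (mod 8); ε(u)ε(v)=1·0, αω(v)=-14·0, βω(u)=-13·0; sum ≡ 0  ⇒  +1.
(a,b)_11: α=4, u≡9; β=2, v≡7 (mod 11); (9|11)=+1, (7|11)=-1; sign (−1)^0·+1^2·-1^4 = +1.
(a,b)_3: α=2, u≡2; β=9, v≡1 (mod 3); (2|3)=-1, (1|3)=+1; sign (−1)^0·-1^9·+1^2 = -1.
(a,b)_5: α=0, u≡1; β=1, v≡2 (mod 5); (1|5)=+1, (2|5)=-1; sign (−1)^0·+1^1·-1^0 = +1.
(119, -510 / ℚ) ramifies at {3, 17}: a division algebra.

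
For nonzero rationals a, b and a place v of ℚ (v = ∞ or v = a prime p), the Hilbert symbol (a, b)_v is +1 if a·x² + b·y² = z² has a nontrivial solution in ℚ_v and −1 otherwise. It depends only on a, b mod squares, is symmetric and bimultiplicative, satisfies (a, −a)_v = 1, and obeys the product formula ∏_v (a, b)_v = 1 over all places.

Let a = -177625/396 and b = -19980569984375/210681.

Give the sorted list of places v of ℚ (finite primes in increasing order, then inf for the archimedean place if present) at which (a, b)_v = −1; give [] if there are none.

Mod squares: a ≡ -1595, b ≡ -31031. Check v ∈ {∞, 2, 3, 5, 7, 11, 13, 17, 29, 31}.
v=7: a=7^2·(≡2), b=7^3·(≡6) mod 7; (2|7)=+1, (6|7)=-1; (−1)^{2·3·3}·(+1)^3·(-1)^2 = +1.
v=2: v_2(a)=-2, v_2(b)=0; units ≡ 5, 1 (mod 8); ε·ε+αω+βω = 0·0+-2·0+0·1 ≡ 0  ⇒  (a,b)_2 = +1.
v=13: a=13^0·(≡12), b=13^1·(≡6) mod 13; (12|13)=+1, (6|13)=-1; (−1)^{0·1·6}·(+1)^1·(-1)^0 = +1.
v=3: a=3^-2·(≡1), b=3^-6·(≡1) mod 3; (1|3)=+1, (1|3)=+1; (−1)^{-2·-6·1}·(+1)^-6·(+1)^-2 = +1.
v=11: a=11^-1·(≡1), b=11^1·(≡10) mod 11; (1|11)=+1, (10|11)=-1; (−1)^{-1·1·5}·(+1)^1·(-1)^-1 = +1.
v=∞: -1595 < 0 and -31031 < 0  ⇒  (a,b)_∞ = -1.
v=17: a=17^0·(≡5), b=17^-2·(≡6) mod 17; (5|17)=-1, (6|17)=-1; (−1)^{0·-2·8}·(-1)^-2·(-1)^0 = +1.
v=29: a=29^1·(≡18), b=29^2·(≡28) mod 29; (18|29)=-1, (28|29)=+1; (−1)^{1·2·14}·(-1)^2·(+1)^1 = +1.
v=5: a=5^3·(≡4), b=5^6·(≡1) mod 5; (4|5)=+1, (1|5)=+1; (−1)^{3·6·2}·(+1)^6·(+1)^3 = +1.
v=31: a=31^0·(≡17), b=31^1·(≡13) mod 31; (17|31)=-1, (13|31)=-1; (−1)^{0·1·15}·(-1)^1·(-1)^0 = -1.
|Ram(-1595, -31031)| = 2, even; anisotropic at {31, ∞}.

[31, inf]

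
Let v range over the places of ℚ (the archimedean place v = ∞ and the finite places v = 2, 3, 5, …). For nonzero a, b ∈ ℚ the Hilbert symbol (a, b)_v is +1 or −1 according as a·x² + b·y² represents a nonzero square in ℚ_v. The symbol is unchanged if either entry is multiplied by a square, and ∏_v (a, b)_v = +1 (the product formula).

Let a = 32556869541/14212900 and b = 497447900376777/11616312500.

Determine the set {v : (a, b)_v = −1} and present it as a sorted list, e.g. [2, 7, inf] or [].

Mod squares: a ≡ 101269, b ≡ 775416733. Check v ∈ {∞, 2, 3, 5, 7, 13, 17, 19, 23, 29, 31, 37}.
v=∞: 101269 > 0 and 775416733 > 0  ⇒  (a,b)_∞ = +1.
v=13: a=13^-2·(≡9), b=13^-1·(≡1) mod 13; (9|13)=+1, (1|13)=+1; (−1)^{-2·-1·6}·(+1)^-1·(+1)^-2 = +1.
v=3: a=3^8·(≡1), b=3^10·(≡1) mod 3; (1|3)=+1, (1|3)=+1; (−1)^{8·10·1}·(+1)^10·(+1)^8 = +1.
v=37: a=37^1·(≡28), b=37^1·(≡6) mod 37; (28|37)=+1, (6|37)=-1; (−1)^{1·1·18}·(+1)^1·(-1)^1 = -1.
v=5: a=5^-2·(≡1), b=5^-6·(≡3) mod 5; (1|5)=+1, (3|5)=-1; (−1)^{-2·-6·2}·(+1)^-6·(-1)^-2 = +1.
v=31: a=31^0·(≡11), b=31^1·(≡9) mod 31; (11|31)=-1, (9|31)=+1; (−1)^{0·1·15}·(-1)^1·(+1)^0 = -1.
v=23: a=23^1·(≡22), b=23^1·(≡9) mod 23; (22|23)=-1, (9|23)=+1; (−1)^{1·1·11}·(-1)^1·(+1)^1 = +1.
v=7: a=7^3·(≡5), b=7^5·(≡1) mod 7; (5|7)=-1, (1|7)=+1; (−1)^{3·5·3}·(-1)^5·(+1)^3 = +1.
v=2: v_2(a)=-2, v_2(b)=-2; units ≡ 5, 5 (mod 8); ε·ε+αω+βω = 0·0+-2·1+-2·1 ≡ 0  ⇒  (a,b)_2 = +1.
v=29: a=29^-2·(≡9), b=29^-2·(≡22) mod 29; (9|29)=+1, (22|29)=+1; (−1)^{-2·-2·14}·(+1)^-2·(+1)^-2 = +1.
v=19: a=19^0·(≡15), b=19^1·(≡8) mod 19; (15|19)=-1, (8|19)=-1; (−1)^{0·1·9}·(-1)^1·(-1)^0 = -1.
v=17: a=17^1·(≡3), b=17^-1·(≡1) mod 17; (3|17)=-1, (1|17)=+1; (−1)^{1·-1·8}·(-1)^-1·(+1)^1 = -1.
(101269, 775416733 / ℚ) ramifies at {17, 19, 31, 37}: a division algebra.

[17, 19, 31, 37]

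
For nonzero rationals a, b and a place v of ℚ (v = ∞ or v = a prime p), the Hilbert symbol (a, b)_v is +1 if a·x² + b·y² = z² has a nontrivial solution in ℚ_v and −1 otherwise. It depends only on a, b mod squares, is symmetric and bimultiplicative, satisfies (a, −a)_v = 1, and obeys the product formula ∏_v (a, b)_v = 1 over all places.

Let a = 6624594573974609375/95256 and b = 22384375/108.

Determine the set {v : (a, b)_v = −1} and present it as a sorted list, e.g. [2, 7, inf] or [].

[2, 3, 5, 11, 19, 29]

Mod squares: a ≡ 858, b ≡ 107445. Check v ∈ {∞, 2, 3, 5, 7, 11, 13, 19, 29}.
v=5: a=5^16·(≡3), b=5^5·(≡1) mod 5; (3|5)=-1, (1|5)=+1; (−1)^{16·5·2}·(-1)^5·(+1)^16 = -1.
v=29: a=29^2·(≡11), b=29^1·(≡24) mod 29; (11|29)=-1, (24|29)=+1; (−1)^{2·1·14}·(-1)^1·(+1)^2 = -1.
v=7: a=7^-2·(≡2), b=7^0·(≡2) mod 7; (2|7)=+1, (2|7)=+1; (−1)^{-2·0·3}·(+1)^0·(+1)^-2 = +1.
v=11: a=11^1·(≡3), b=11^0·(≡10) mod 11; (3|11)=+1, (10|11)=-1; (−1)^{1·0·5}·(+1)^0·(-1)^1 = -1.
v=2: v_2(a)=-3, v_2(b)=-2; units ≡ 5, 5 (mod 8); ε·ε+αω+βω = 0·0+-3·1+-2·1 ≡ 1  ⇒  (a,b)_2 = -1.
v=19: a=19^2·(≡15), b=19^1·(≡14) mod 19; (15|19)=-1, (14|19)=-1; (−1)^{2·1·9}·(-1)^1·(-1)^2 = -1.
v=13: a=13^1·(≡3), b=13^1·(≡3) mod 13; (3|13)=+1, (3|13)=+1; (−1)^{1·1·6}·(+1)^1·(+1)^1 = +1.
v=∞: 858 > 0 and 107445 > 0  ⇒  (a,b)_∞ = +1.
v=3: a=3^-5·(≡1), b=3^-3·(≡1) mod 3; (1|3)=+1, (1|3)=+1; (−1)^{-5·-3·1}·(+1)^-3·(+1)^-5 = -1.
Ram(858, 107445) = {2, 3, 5, 11, 19, 29}; no ℚ_2-point on the conic.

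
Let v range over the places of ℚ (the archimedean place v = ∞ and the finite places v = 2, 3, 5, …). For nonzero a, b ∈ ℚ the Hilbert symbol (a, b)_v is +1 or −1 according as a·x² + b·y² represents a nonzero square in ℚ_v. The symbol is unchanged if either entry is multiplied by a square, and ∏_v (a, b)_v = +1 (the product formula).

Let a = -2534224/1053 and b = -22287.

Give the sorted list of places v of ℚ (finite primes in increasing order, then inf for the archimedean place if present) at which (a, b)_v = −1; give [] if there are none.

[3, 11, 13, inf]

(a, b) ≡ (-17017, -22287) mod (ℚ^×)²; places V = {2, 3, 7, 11, 13, 17, 19, 23, ∞}.
(a,b)_2: α=4, β=0; u≡7, v≡1 (mod 8); ε(u)ε(v)=1·0, αω(v)=4·0, βω(u)=0·0; sum ≡ 0  ⇒  +1.
(a,b)_∞: sgn(-17017)=−, sgn(-22287)=−, so -1.
(a,b)_19: α=0, u≡9; β=1, v≡5 (mod 19); (9|19)=+1, (5|19)=+1; sign (−1)^0·+1^1·+1^0 = +1.
(a,b)_3: α=-4, u≡2; β=1, v≡2 (mod 3); (2|3)=-1, (2|3)=-1; sign (−1)^0·-1^1·-1^-4 = -1.
(a,b)_17: α=1, u≡16; β=1, v≡15 (mod 17); (16|17)=+1, (15|17)=+1; sign (−1)^0·+1^1·+1^1 = +1.
(a,b)_13: α=-1, u≡3; β=0, v≡8 (mod 13); (3|13)=+1, (8|13)=-1; sign (−1)^0·+1^0·-1^-1 = -1.
(a,b)_23: α=0, u≡3; β=1, v≡20 (mod 23); (3|23)=+1, (20|23)=-1; sign (−1)^0·+1^1·-1^0 = +1.
(a,b)_7: α=1, u≡5; β=0, v≡1 (mod 7); (5|7)=-1, (1|7)=+1; sign (−1)^0·-1^0·+1^1 = +1.
(a,b)_11: α=3, u≡4; β=0, v≡10 (mod 11); (4|11)=+1, (10|11)=-1; sign (−1)^0·+1^0·-1^3 = -1.
|Ram(-17017, -22287)| = 4, even; anisotropic at {3, 11, 13, ∞}.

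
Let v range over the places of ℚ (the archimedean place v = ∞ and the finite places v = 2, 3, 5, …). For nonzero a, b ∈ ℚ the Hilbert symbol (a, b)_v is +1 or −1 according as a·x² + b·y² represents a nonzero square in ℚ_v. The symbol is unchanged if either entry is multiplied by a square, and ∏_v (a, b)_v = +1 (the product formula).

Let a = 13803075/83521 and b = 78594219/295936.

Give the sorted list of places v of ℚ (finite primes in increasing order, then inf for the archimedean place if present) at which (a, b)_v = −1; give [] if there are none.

[2, 3]

Mod squares: a ≡ 3, b ≡ 11. Check v ∈ {∞, 2, 3, 5, 11, 13, 17}.
v=2: v_2(a)=0, v_2(b)=-10; units ≡ 3, 3 (mod 8); ε·ε+αω+βω = 1·1+0·1+-10·1 ≡ 1  ⇒  (a,b)_2 = -1.
v=17: a=17^-4·(≡10), b=17^-2·(≡10) mod 17; (10|17)=-1, (10|17)=-1; (−1)^{-4·-2·8}·(-1)^-2·(-1)^-4 = +1.
v=3: a=3^3·(≡1), b=3^10·(≡2) mod 3; (1|3)=+1, (2|3)=-1; (−1)^{3·10·1}·(+1)^10·(-1)^3 = -1.
v=5: a=5^2·(≡3), b=5^0·(≡4) mod 5; (3|5)=-1, (4|5)=+1; (−1)^{2·0·2}·(-1)^0·(+1)^2 = +1.
v=∞: 3 > 0 and 11 > 0  ⇒  (a,b)_∞ = +1.
v=13: a=13^2·(≡1), b=13^0·(≡7) mod 13; (1|13)=+1, (7|13)=-1; (−1)^{2·0·6}·(+1)^0·(-1)^2 = +1.
v=11: a=11^2·(≡3), b=11^3·(≡4) mod 11; (3|11)=+1, (4|11)=+1; (−1)^{2·3·5}·(+1)^3·(+1)^2 = +1.
|Ram(3, 11)| = 2, even; anisotropic at {2, 3}.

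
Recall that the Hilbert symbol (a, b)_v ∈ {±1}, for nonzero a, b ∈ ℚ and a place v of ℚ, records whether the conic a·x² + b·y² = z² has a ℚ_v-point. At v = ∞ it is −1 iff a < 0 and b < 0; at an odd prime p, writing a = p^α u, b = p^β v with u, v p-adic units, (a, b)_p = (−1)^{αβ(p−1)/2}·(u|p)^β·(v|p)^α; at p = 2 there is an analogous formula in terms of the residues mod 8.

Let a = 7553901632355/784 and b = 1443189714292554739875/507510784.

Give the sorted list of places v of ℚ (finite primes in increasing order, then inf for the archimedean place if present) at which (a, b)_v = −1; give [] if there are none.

[2, 43]

(a, b) ≡ (2795, 155) mod (ℚ^×)²; places V = {2, 3, 5, 7, 11, 13, 31, 43, ∞}.
(a,b)_∞: sgn(2795)=+, sgn(155)=+, so +1.
(a,b)_43: α=3, u≡12; β=4, v≡19 (mod 43); (12|43)=-1, (19|43)=-1; sign (−1)^0·-1^4·-1^3 = -1.
(a,b)_7: α=-2, u≡4; β=2, v≡1 (mod 7); (4|7)=+1, (1|7)=+1; sign (−1)^0·+1^2·+1^-2 = +1.
(a,b)_2: α=-4, β=-22; u≡3, v≡3 (mod 8); ε(u)ε(v)=1·1, αω(v)=-4·1, βω(u)=-22·1; sum ≡ 1  ⇒  -1.
(a,b)_31: α=2, u≡5; β=3, v≡18 (mod 31); (5|31)=+1, (18|31)=+1; sign (−1)^0·+1^3·+1^2 = +1.
(a,b)_3: α=2, u≡2; β=4, v≡2 (mod 3); (2|3)=-1, (2|3)=-1; sign (−1)^0·-1^4·-1^2 = +1.
(a,b)_5: α=1, u≡4; β=3, v≡1 (mod 5); (4|5)=+1, (1|5)=+1; sign (−1)^0·+1^3·+1^1 = +1.
(a,b)_11: α=0, u≡4; β=-2, v≡3 (mod 11); (4|11)=+1, (3|11)=+1; sign (−1)^0·+1^-2·+1^0 = +1.
(a,b)_13: α=3, u≡8; β=4, v≡3 (mod 13); (8|13)=-1, (3|13)=+1; sign (−1)^0·-1^4·+1^3 = +1.
Ram(2795, 155) = {2, 43}; no ℚ_2-point on the conic.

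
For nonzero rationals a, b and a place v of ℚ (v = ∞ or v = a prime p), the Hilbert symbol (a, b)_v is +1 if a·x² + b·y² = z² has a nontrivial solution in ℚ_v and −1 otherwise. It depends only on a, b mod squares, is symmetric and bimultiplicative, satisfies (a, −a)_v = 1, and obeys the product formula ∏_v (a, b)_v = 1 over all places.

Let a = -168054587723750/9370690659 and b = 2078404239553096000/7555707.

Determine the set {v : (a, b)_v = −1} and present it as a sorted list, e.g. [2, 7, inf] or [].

(a, b) ≡ (-2002, 255) mod (ℚ^×)²; places V = {2, 3, 5, 7, 11, 13, 17, 19, 23, 47, ∞}.
(a,b)_11: α=-1, u≡4; β=0, v≡8 (mod 11); (4|11)=+1, (8|11)=-1; sign (−1)^0·+1^0·-1^-1 = -1.
(a,b)_23: α=-2, u≡7; β=-4, v≡12 (mod 23); (7|23)=-1, (12|23)=+1; sign (−1)^0·-1^-4·+1^-2 = +1.
(a,b)_5: α=4, u≡3; β=3, v≡4 (mod 5); (3|5)=-1, (4|5)=+1; sign (−1)^0·-1^3·+1^4 = -1.
(a,b)_∞: sgn(-2002)=−, sgn(255)=+, so +1.
(a,b)_13: α=1, u≡2; β=2, v≡8 (mod 13); (2|13)=-1, (8|13)=-1; sign (−1)^0·-1^2·-1^1 = -1.
(a,b)_17: α=4, u≡16; β=3, v≡1 (mod 17); (16|17)=+1, (1|17)=+1; sign (−1)^0·+1^3·+1^4 = +1.
(a,b)_7: α=3, u≡1; β=4, v≡6 (mod 7); (1|7)=+1, (6|7)=-1; sign (−1)^0·+1^4·-1^3 = -1.
(a,b)_3: α=-6, u≡2; β=-3, v≡1 (mod 3); (2|3)=-1, (1|3)=+1; sign (−1)^0·-1^-3·+1^-6 = -1.
(a,b)_47: α=-2, u≡39; β=0, v≡45 (mod 47); (39|47)=-1, (45|47)=-1; sign (−1)^0·-1^0·-1^-2 = +1.
(a,b)_19: α=2, u≡18; β=4, v≡10 (mod 19); (18|19)=-1, (10|19)=-1; sign (−1)^0·-1^4·-1^2 = +1.
(a,b)_2: α=1, β=6; u≡7, v≡7 (mod 8); ε(u)ε(v)=1·1, αω(v)=1·0, βω(u)=6·0; sum ≡ 1  ⇒  -1.
|Ram(-2002, 255)| = 6, even; anisotropic at {2, 3, 5, 7, 11, 13}.

[2, 3, 5, 7, 11, 13]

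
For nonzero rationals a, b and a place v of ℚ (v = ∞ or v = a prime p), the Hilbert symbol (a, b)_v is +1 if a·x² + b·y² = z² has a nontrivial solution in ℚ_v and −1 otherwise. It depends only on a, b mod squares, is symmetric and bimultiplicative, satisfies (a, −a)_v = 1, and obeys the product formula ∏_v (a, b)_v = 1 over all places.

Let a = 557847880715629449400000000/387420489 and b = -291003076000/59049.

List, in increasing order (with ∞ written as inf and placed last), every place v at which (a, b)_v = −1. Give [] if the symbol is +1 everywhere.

(a, b) ≡ (1054, -727507690) mod (ℚ^×)²; places V = {2, 3, 5, 7, 13, 17, 31, 37, 41, ∞}.
(a,b)_41: α=2, u≡29; β=1, v≡22 (mod 41); (29|41)=-1, (22|41)=-1; sign (−1)^0·-1^1·-1^2 = -1.
(a,b)_7: α=2, u≡2; β=1, v≡4 (mod 7); (2|7)=+1, (4|7)=+1; sign (−1)^0·+1^1·+1^2 = +1.
(a,b)_13: α=2, u≡9; β=1, v≡3 (mod 13); (9|13)=+1, (3|13)=+1; sign (−1)^0·+1^1·+1^2 = +1.
(a,b)_∞: sgn(1054)=+, sgn(-727507690)=−, so +1.
(a,b)_5: α=8, u≡1; β=3, v≡3 (mod 5); (1|5)=+1, (3|5)=-1; sign (−1)^0·+1^3·-1^8 = +1.
(a,b)_17: α=3, u≡5; β=1, v≡11 (mod 17); (5|17)=-1, (11|17)=-1; sign (−1)^0·-1^1·-1^3 = +1.
(a,b)_2: α=9, β=5; u≡7, v≡3 (mod 8); ε(u)ε(v)=1·1, αω(v)=9·1, βω(u)=5·0; sum ≡ 0  ⇒  +1.
(a,b)_31: α=3, u≡6; β=1, v≡1 (mod 31); (6|31)=-1, (1|31)=+1; sign (−1)^1·-1^1·+1^3 = +1.
(a,b)_3: α=-18, u≡1; β=-10, v≡2 (mod 3); (1|3)=+1, (2|3)=-1; sign (−1)^0·+1^-10·-1^-18 = +1.
(a,b)_37: α=2, u≡17; β=1, v≡2 (mod 37); (17|37)=-1, (2|37)=-1; sign (−1)^0·-1^1·-1^2 = -1.
Ram(1054, -727507690) = {37, 41}; no ℚ_37-point on the conic.

[37, 41]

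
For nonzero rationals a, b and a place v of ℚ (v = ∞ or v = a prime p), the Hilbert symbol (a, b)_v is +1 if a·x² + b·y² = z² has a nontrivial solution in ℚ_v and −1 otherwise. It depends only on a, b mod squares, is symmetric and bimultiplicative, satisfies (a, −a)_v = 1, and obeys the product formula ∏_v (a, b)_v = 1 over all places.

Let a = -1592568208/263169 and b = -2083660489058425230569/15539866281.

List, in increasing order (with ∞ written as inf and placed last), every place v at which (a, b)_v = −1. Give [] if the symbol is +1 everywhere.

(a, b) ≡ (-2031337, -161) mod (ℚ^×)²; places V = {2, 3, 7, 11, 19, 23, 31, 37, ∞}.
(a,b)_19: α=-2, u≡18; β=-2, v≡18 (mod 19); (18|19)=-1, (18|19)=-1; sign (−1)^0·-1^-2·-1^-2 = +1.
(a,b)_37: α=1, u≡36; β=2, v≡15 (mod 37); (36|37)=+1, (15|37)=-1; sign (−1)^0·+1^2·-1^1 = -1.
(a,b)_11: α=1, u≡5; β=4, v≡4 (mod 11); (5|11)=+1, (4|11)=+1; sign (−1)^0·+1^4·+1^1 = +1.
(a,b)_31: α=1, u≡28; β=2, v≡4 (mod 31); (28|31)=+1, (4|31)=+1; sign (−1)^0·+1^2·+1^1 = +1.
(a,b)_∞: sgn(-2031337)=−, sgn(-161)=−, so -1.
(a,b)_7: α=3, u≡4; β=5, v≡6 (mod 7); (4|7)=+1, (6|7)=-1; sign (−1)^1·+1^5·-1^3 = +1.
(a,b)_2: α=4, β=0; u≡7, v≡7 (mod 8); ε(u)ε(v)=1·1, αω(v)=4·0, βω(u)=0·0; sum ≡ 1  ⇒  -1.
(a,b)_3: α=-6, u≡2; β=-16, v≡1 (mod 3); (2|3)=-1, (1|3)=+1; sign (−1)^0·-1^-16·+1^-6 = +1.
(a,b)_23: α=1, u≡16; β=5, v≡12 (mod 23); (16|23)=+1, (12|23)=+1; sign (−1)^1·+1^5·+1^1 = -1.
|Ram(-2031337, -161)| = 4, even; anisotropic at {2, 23, 37, ∞}.

[2, 23, 37, inf]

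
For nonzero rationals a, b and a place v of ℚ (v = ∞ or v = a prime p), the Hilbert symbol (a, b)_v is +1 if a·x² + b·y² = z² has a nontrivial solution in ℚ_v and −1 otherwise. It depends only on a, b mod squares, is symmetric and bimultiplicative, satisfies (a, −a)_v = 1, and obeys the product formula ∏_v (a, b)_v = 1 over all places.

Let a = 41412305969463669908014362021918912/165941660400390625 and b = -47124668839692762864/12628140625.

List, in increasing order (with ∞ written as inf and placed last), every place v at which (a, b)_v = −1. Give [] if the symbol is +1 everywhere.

[13, 19, 23, 37]

Mod squares: a ≡ 1763, b ≡ -9038471. Check v ∈ {∞, 2, 3, 5, 7, 11, 13, 17, 19, 23, 29, 31, 37, 41, 43}.
v=29: a=29^-4·(≡6), b=29^-2·(≡15) mod 29; (6|29)=+1, (15|29)=-1; (−1)^{-4·-2·14}·(+1)^-2·(-1)^-4 = +1.
v=37: a=37^2·(≡2), b=37^1·(≡26) mod 37; (2|37)=-1, (26|37)=+1; (−1)^{2·1·18}·(-1)^1·(+1)^2 = -1.
v=13: a=13^4·(≡5), b=13^3·(≡10) mod 13; (5|13)=-1, (10|13)=+1; (−1)^{4·3·6}·(-1)^3·(+1)^4 = -1.
v=3: a=3^10·(≡2), b=3^4·(≡1) mod 3; (2|3)=-1, (1|3)=+1; (−1)^{10·4·1}·(-1)^4·(+1)^10 = +1.
v=5: a=5^-12·(≡2), b=5^-6·(≡1) mod 5; (2|5)=-1, (1|5)=+1; (−1)^{-12·-6·2}·(-1)^-6·(+1)^-12 = +1.
v=7: a=7^2·(≡5), b=7^2·(≡6) mod 7; (5|7)=-1, (6|7)=-1; (−1)^{2·2·3}·(-1)^2·(-1)^2 = +1.
v=11: a=11^2·(≡9), b=11^0·(≡4) mod 11; (9|11)=+1, (4|11)=+1; (−1)^{2·0·5}·(+1)^0·(+1)^2 = +1.
v=∞: 1763 > 0 and -9038471 < 0  ⇒  (a,b)_∞ = +1.
v=43: a=43^1·(≡15), b=43^1·(≡27) mod 43; (15|43)=+1, (27|43)=-1; (−1)^{1·1·21}·(+1)^1·(-1)^1 = +1.
v=17: a=17^4·(≡6), b=17^2·(≡9) mod 17; (6|17)=-1, (9|17)=+1; (−1)^{4·2·8}·(-1)^2·(+1)^4 = +1.
v=23: a=23^2·(≡14), b=23^1·(≡18) mod 23; (14|23)=-1, (18|23)=+1; (−1)^{2·1·11}·(-1)^1·(+1)^2 = -1.
v=2: v_2(a)=6, v_2(b)=4; units ≡ 3, 1 (mod 8); ε·ε+αω+βω = 1·0+6·0+4·1 ≡ 0  ⇒  (a,b)_2 = +1.
v=41: a=41^3·(≡8), b=41^2·(≡36) mod 41; (8|41)=+1, (36|41)=+1; (−1)^{3·2·20}·(+1)^2·(+1)^3 = +1.
v=19: a=19^2·(≡2), b=19^1·(≡13) mod 19; (2|19)=-1, (13|19)=-1; (−1)^{2·1·9}·(-1)^1·(-1)^2 = -1.
v=31: a=31^-2·(≡30), b=31^-2·(≡27) mod 31; (30|31)=-1, (27|31)=-1; (−1)^{-2·-2·15}·(-1)^-2·(-1)^-2 = +1.
Ram(1763, -9038471) = {13, 19, 23, 37}; no ℚ_13-point on the conic.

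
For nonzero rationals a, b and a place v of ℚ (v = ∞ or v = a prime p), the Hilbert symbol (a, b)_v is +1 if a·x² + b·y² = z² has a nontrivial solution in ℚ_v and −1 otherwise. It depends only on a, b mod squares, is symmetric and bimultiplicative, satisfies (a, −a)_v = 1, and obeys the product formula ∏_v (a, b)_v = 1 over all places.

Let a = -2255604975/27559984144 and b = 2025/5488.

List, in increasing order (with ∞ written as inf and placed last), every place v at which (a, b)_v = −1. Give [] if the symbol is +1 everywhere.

[7, 13]

(a, b) ≡ (-39, 7) mod (ℚ^×)²; places V = {2, 3, 5, 7, 11, 13, ∞}.
(a,b)_3: α=5, u≡2; β=4, v≡1 (mod 3); (2|3)=-1, (1|3)=+1; sign (−1)^0·-1^4·+1^5 = +1.
(a,b)_2: α=-4, β=-4; u≡1, v≡7 (mod 8); ε(u)ε(v)=0·1, αω(v)=-4·0, βω(u)=-4·0; sum ≡ 0  ⇒  +1.
(a,b)_11: α=-4, u≡4; β=0, v≡10 (mod 11); (4|11)=+1, (10|11)=-1; sign (−1)^0·+1^0·-1^-4 = +1.
(a,b)_7: α=-6, u≡6; β=-3, v≡1 (mod 7); (6|7)=-1, (1|7)=+1; sign (−1)^0·-1^-3·+1^-6 = -1.
(a,b)_5: α=2, u≡4; β=2, v≡2 (mod 5); (4|5)=+1, (2|5)=-1; sign (−1)^0·+1^2·-1^2 = +1.
(a,b)_∞: sgn(-39)=−, sgn(7)=+, so +1.
(a,b)_13: α=5, u≡12; β=0, v≡5 (mod 13); (12|13)=+1, (5|13)=-1; sign (−1)^0·+1^0·-1^5 = -1.
Ram(-39, 7) = {7, 13}; no ℚ_7-point on the conic.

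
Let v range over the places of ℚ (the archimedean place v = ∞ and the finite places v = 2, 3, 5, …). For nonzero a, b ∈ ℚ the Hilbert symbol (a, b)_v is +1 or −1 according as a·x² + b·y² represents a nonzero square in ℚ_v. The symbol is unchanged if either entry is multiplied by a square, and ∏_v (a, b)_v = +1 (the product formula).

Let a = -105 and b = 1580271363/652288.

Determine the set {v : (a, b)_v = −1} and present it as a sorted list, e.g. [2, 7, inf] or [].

[2, 17]

(a, b) ≡ (-105, 2431) mod (ℚ^×)²; places V = {2, 3, 5, 7, 11, 13, 17, 19, ∞}.
(a,b)_13: α=0, u≡12; β=-1, v≡11 (mod 13); (12|13)=+1, (11|13)=-1; sign (−1)^0·+1^-1·-1^0 = +1.
(a,b)_17: α=0, u≡14; β=3, v≡3 (mod 17); (14|17)=-1, (3|17)=-1; sign (−1)^0·-1^3·-1^0 = -1.
(a,b)_∞: sgn(-105)=−, sgn(2431)=+, so +1.
(a,b)_2: α=0, β=-10; u≡7, v≡7 (mod 8); ε(u)ε(v)=1·1, αω(v)=0·0, βω(u)=-10·0; sum ≡ 1  ⇒  -1.
(a,b)_19: α=0, u≡9; β=2, v≡3 (mod 19); (9|19)=+1, (3|19)=-1; sign (−1)^0·+1^2·-1^0 = +1.
(a,b)_11: α=0, u≡5; β=1, v≡1 (mod 11); (5|11)=+1, (1|11)=+1; sign (−1)^0·+1^1·+1^0 = +1.
(a,b)_3: α=1, u≡1; β=4, v≡1 (mod 3); (1|3)=+1, (1|3)=+1; sign (−1)^0·+1^4·+1^1 = +1.
(a,b)_5: α=1, u≡4; β=0, v≡1 (mod 5); (4|5)=+1, (1|5)=+1; sign (−1)^0·+1^0·+1^1 = +1.
(a,b)_7: α=1, u≡6; β=-2, v≡4 (mod 7); (6|7)=-1, (4|7)=+1; sign (−1)^0·-1^-2·+1^1 = +1.
|Ram(-105, 2431)| = 2, even; anisotropic at {2, 17}.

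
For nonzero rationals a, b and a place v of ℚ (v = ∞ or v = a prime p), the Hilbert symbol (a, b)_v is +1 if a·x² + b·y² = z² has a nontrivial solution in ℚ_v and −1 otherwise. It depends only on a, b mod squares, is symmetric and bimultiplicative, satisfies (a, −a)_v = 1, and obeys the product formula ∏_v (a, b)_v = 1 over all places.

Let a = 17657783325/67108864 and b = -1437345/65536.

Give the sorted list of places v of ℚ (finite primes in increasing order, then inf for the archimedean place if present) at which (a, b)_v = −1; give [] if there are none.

[5, 7]

Mod squares: a ≡ 13, b ≡ -105. Check v ∈ {∞, 2, 3, 5, 7, 13}.
v=∞: 13 > 0 and -105 < 0  ⇒  (a,b)_∞ = +1.
v=5: a=5^2·(≡2), b=5^1·(≡1) mod 5; (2|5)=-1, (1|5)=+1; (−1)^{2·1·2}·(-1)^1·(+1)^2 = -1.
v=2: v_2(a)=-26, v_2(b)=-16; units ≡ 5, 7 (mod 8); ε·ε+αω+βω = 0·1+-26·0+-16·1 ≡ 0  ⇒  (a,b)_2 = +1.
v=7: a=7^2·(≡5), b=7^1·(≡5) mod 7; (5|7)=-1, (5|7)=-1; (−1)^{2·1·3}·(-1)^1·(-1)^2 = -1.
v=13: a=13^3·(≡10), b=13^2·(≡12) mod 13; (10|13)=+1, (12|13)=+1; (−1)^{3·2·6}·(+1)^2·(+1)^3 = +1.
v=3: a=3^8·(≡1), b=3^5·(≡1) mod 3; (1|3)=+1, (1|3)=+1; (−1)^{8·5·1}·(+1)^5·(+1)^8 = +1.
(13, -105 / ℚ) ramifies at {5, 7}: a division algebra.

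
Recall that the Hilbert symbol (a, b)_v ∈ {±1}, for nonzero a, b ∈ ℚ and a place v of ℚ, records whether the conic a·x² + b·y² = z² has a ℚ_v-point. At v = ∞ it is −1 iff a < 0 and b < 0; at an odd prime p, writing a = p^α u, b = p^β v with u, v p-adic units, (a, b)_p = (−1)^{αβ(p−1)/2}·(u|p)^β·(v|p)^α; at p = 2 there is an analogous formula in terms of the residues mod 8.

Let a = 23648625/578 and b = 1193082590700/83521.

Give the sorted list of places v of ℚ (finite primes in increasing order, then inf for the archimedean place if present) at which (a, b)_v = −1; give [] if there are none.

[2, 5]

(a, b) ≡ (4290, 3) mod (ℚ^×)²; places V = {2, 3, 5, 7, 11, 13, 17, ∞}.
(a,b)_17: α=-2, u≡5; β=-4, v≡12 (mod 17); (5|17)=-1, (12|17)=-1; sign (−1)^0·-1^-4·-1^-2 = +1.
(a,b)_13: α=1, u≡8; β=2, v≡12 (mod 13); (8|13)=-1, (12|13)=+1; sign (−1)^0·-1^2·+1^1 = +1.
(a,b)_11: α=1, u≡4; β=2, v≡5 (mod 11); (4|11)=+1, (5|11)=+1; sign (−1)^0·+1^2·+1^1 = +1.
(a,b)_7: α=2, u≡6; β=4, v≡5 (mod 7); (6|7)=-1, (5|7)=-1; sign (−1)^0·-1^4·-1^2 = +1.
(a,b)_3: α=3, u≡2; β=5, v≡1 (mod 3); (2|3)=-1, (1|3)=+1; sign (−1)^1·-1^5·+1^3 = +1.
(a,b)_5: α=3, u≡3; β=2, v≡3 (mod 5); (3|5)=-1, (3|5)=-1; sign (−1)^0·-1^2·-1^3 = -1.
(a,b)_2: α=-1, β=2; u≡1, v≡3 (mod 8); ε(u)ε(v)=0·1, αω(v)=-1·1, βω(u)=2·0; sum ≡ 1  ⇒  -1.
(a,b)_∞: sgn(4290)=+, sgn(3)=+, so +1.
(4290, 3 / ℚ) ramifies at {2, 5}: a division algebra.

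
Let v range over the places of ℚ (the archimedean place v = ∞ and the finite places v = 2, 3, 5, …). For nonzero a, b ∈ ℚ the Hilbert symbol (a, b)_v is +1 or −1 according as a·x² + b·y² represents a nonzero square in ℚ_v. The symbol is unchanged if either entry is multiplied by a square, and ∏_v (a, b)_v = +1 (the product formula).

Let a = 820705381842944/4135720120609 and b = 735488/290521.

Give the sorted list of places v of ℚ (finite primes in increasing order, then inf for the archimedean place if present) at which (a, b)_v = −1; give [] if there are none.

[17, 31]

(a, b) ≡ (6851, 17) mod (ℚ^×)²; places V = {2, 7, 11, 13, 17, 31, ∞}.
(a,b)_∞: sgn(6851)=+, sgn(17)=+, so +1.
(a,b)_11: α=-4, u≡4; β=-2, v≡2 (mod 11); (4|11)=+1, (2|11)=-1; sign (−1)^0·+1^-2·-1^-4 = +1.
(a,b)_31: α=1, u≡20; β=0, v≡27 (mod 31); (20|31)=+1, (27|31)=-1; sign (−1)^0·+1^0·-1^1 = -1.
(a,b)_2: α=22, β=8; u≡3, v≡1 (mod 8); ε(u)ε(v)=1·0, αω(v)=22·0, βω(u)=8·1; sum ≡ 0  ⇒  +1.
(a,b)_13: α=5, u≡8; β=2, v≡1 (mod 13); (8|13)=-1, (1|13)=+1; sign (−1)^0·-1^2·+1^5 = +1.
(a,b)_7: α=-10, u≡6; β=-4, v≡6 (mod 7); (6|7)=-1, (6|7)=-1; sign (−1)^0·-1^-4·-1^-10 = +1.
(a,b)_17: α=1, u≡11; β=1, v≡2 (mod 17); (11|17)=-1, (2|17)=+1; sign (−1)^0·-1^1·+1^1 = -1.
|Ram(6851, 17)| = 2, even; anisotropic at {17, 31}.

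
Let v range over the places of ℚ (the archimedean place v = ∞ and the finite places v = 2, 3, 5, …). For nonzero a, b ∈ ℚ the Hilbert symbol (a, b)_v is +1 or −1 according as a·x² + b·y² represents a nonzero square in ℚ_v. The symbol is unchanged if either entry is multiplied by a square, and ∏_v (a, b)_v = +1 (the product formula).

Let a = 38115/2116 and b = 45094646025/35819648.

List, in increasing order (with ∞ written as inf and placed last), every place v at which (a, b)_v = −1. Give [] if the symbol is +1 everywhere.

[2, 5]

(a, b) ≡ (35, 2) mod (ℚ^×)²; places V = {2, 3, 5, 7, 11, 13, 23, ∞}.
(a,b)_2: α=-2, β=-7; u≡3, v≡1 (mod 8); ε(u)ε(v)=1·0, αω(v)=-2·0, βω(u)=-7·1; sum ≡ 1  ⇒  -1.
(a,b)_11: α=2, u≡10; β=4, v≡2 (mod 11); (10|11)=-1, (2|11)=-1; sign (−1)^0·-1^4·-1^2 = +1.
(a,b)_7: α=1, u≡3; β=0, v≡4 (mod 7); (3|7)=-1, (4|7)=+1; sign (−1)^0·-1^0·+1^1 = +1.
(a,b)_5: α=1, u≡3; β=2, v≡2 (mod 5); (3|5)=-1, (2|5)=-1; sign (−1)^0·-1^2·-1^1 = -1.
(a,b)_∞: sgn(35)=+, sgn(2)=+, so +1.
(a,b)_3: α=2, u≡2; β=6, v≡2 (mod 3); (2|3)=-1, (2|3)=-1; sign (−1)^0·-1^6·-1^2 = +1.
(a,b)_23: α=-2, u≡1; β=-4, v≡3 (mod 23); (1|23)=+1, (3|23)=+1; sign (−1)^0·+1^-4·+1^-2 = +1.
(a,b)_13: α=0, u≡9; β=2, v≡7 (mod 13); (9|13)=+1, (7|13)=-1; sign (−1)^0·+1^2·-1^0 = +1.
(35, 2 / ℚ) ramifies at {2, 5}: a division algebra.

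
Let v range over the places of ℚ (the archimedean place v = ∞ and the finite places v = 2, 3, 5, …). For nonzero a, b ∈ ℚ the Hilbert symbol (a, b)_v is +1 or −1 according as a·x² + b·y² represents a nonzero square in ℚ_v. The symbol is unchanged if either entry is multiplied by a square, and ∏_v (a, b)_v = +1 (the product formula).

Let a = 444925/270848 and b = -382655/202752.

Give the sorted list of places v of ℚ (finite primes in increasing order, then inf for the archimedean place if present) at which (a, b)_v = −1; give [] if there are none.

(a, b) ≡ (26, -10010) mod (ℚ^×)²; places V = {2, 3, 5, 7, 11, 13, 23, 29, 37, ∞}.
(a,b)_37: α=2, u≡36; β=0, v≡14 (mod 37); (36|37)=+1, (14|37)=-1; sign (−1)^0·+1^0·-1^2 = +1.
(a,b)_13: α=1, u≡8; β=1, v≡9 (mod 13); (8|13)=-1, (9|13)=+1; sign (−1)^0·-1^1·+1^1 = -1.
(a,b)_23: α=-2, u≡6; β=0, v≡6 (mod 23); (6|23)=+1, (6|23)=+1; sign (−1)^0·+1^0·+1^-2 = +1.
(a,b)_2: α=-9, β=-11; u≡5, v≡3 (mod 8); ε(u)ε(v)=0·1, αω(v)=-9·1, βω(u)=-11·1; sum ≡ 0  ⇒  +1.
(a,b)_5: α=2, u≡4; β=1, v≡2 (mod 5); (4|5)=+1, (2|5)=-1; sign (−1)^0·+1^1·-1^2 = +1.
(a,b)_3: α=0, u≡2; β=-2, v≡1 (mod 3); (2|3)=-1, (1|3)=+1; sign (−1)^0·-1^-2·+1^0 = +1.
(a,b)_7: α=0, u≡3; β=1, v≡3 (mod 7); (3|7)=-1, (3|7)=-1; sign (−1)^0·-1^1·-1^0 = -1.
(a,b)_∞: sgn(26)=+, sgn(-10010)=−, so +1.
(a,b)_29: α=0, u≡26; β=2, v≡23 (mod 29); (26|29)=-1, (23|29)=+1; sign (−1)^0·-1^2·+1^0 = +1.
(a,b)_11: α=0, u≡5; β=-1, v≡5 (mod 11); (5|11)=+1, (5|11)=+1; sign (−1)^0·+1^-1·+1^0 = +1.
Ram(26, -10010) = {7, 13}; no ℚ_7-point on the conic.

[7, 13]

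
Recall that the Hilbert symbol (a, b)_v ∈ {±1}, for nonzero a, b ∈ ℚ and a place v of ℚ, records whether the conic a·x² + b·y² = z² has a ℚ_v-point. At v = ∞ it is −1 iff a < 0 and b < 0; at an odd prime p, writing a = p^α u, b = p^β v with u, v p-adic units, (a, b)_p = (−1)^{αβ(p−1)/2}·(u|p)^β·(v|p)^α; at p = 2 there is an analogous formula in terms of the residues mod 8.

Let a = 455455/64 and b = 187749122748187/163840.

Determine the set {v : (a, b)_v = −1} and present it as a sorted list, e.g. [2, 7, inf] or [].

[2, 11]

(a, b) ≡ (55, 1870) mod (ℚ^×)²; places V = {2, 5, 7, 11, 13, 17, ∞}.
(a,b)_11: α=1, u≡5; β=5, v≡4 (mod 11); (5|11)=+1, (4|11)=+1; sign (−1)^1·+1^5·+1^1 = -1.
(a,b)_13: α=2, u≡9; β=4, v≡5 (mod 13); (9|13)=+1, (5|13)=-1; sign (−1)^0·+1^4·-1^2 = +1.
(a,b)_2: α=-6, β=-15; u≡7, v≡7 (mod 8); ε(u)ε(v)=1·1, αω(v)=-6·0, βω(u)=-15·0; sum ≡ 1  ⇒  -1.
(a,b)_5: α=1, u≡4; β=-1, v≡4 (mod 5); (4|5)=+1, (4|5)=+1; sign (−1)^0·+1^-1·+1^1 = +1.
(a,b)_∞: sgn(55)=+, sgn(1870)=+, so +1.
(a,b)_17: α=0, u≡15; β=1, v≡16 (mod 17); (15|17)=+1, (16|17)=+1; sign (−1)^0·+1^1·+1^0 = +1.
(a,b)_7: α=2, u≡6; β=4, v≡4 (mod 7); (6|7)=-1, (4|7)=+1; sign (−1)^0·-1^4·+1^2 = +1.
Ram(55, 1870) = {2, 11}; no ℚ_2-point on the conic.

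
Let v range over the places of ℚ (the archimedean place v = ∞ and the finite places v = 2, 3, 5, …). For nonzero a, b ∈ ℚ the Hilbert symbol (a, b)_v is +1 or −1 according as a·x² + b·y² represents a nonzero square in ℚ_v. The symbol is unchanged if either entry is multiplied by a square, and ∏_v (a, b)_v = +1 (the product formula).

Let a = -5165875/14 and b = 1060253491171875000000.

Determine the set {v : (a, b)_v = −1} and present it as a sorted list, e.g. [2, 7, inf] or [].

[7, 11, 13, 17]

(a, b) ≡ (-10010, 19635) mod (ℚ^×)²; places V = {2, 3, 5, 7, 11, 13, 17, ∞}.
(a,b)_17: α=2, u≡14; β=1, v≡15 (mod 17); (14|17)=-1, (15|17)=+1; sign (−1)^0·-1^1·+1^2 = -1.
(a,b)_11: α=1, u≡3; β=3, v≡9 (mod 11); (3|11)=+1, (9|11)=+1; sign (−1)^1·+1^3·+1^1 = -1.
(a,b)_3: α=0, u≡1; β=1, v≡2 (mod 3); (1|3)=+1, (2|3)=-1; sign (−1)^0·+1^1·-1^0 = +1.
(a,b)_∞: sgn(-10010)=−, sgn(19635)=+, so +1.
(a,b)_7: α=-1, u≡3; β=1, v≡3 (mod 7); (3|7)=-1, (3|7)=-1; sign (−1)^1·-1^1·-1^-1 = -1.
(a,b)_2: α=-1, β=6; u≡3, v≡3 (mod 8); ε(u)ε(v)=1·1, αω(v)=-1·1, βω(u)=6·1; sum ≡ 0  ⇒  +1.
(a,b)_13: α=1, u≡9; β=4, v≡6 (mod 13); (9|13)=+1, (6|13)=-1; sign (−1)^0·+1^4·-1^1 = -1.
(a,b)_5: α=3, u≡2; β=13, v≡3 (mod 5); (2|5)=-1, (3|5)=-1; sign (−1)^0·-1^13·-1^3 = +1.
|Ram(-10010, 19635)| = 4, even; anisotropic at {7, 11, 13, 17}.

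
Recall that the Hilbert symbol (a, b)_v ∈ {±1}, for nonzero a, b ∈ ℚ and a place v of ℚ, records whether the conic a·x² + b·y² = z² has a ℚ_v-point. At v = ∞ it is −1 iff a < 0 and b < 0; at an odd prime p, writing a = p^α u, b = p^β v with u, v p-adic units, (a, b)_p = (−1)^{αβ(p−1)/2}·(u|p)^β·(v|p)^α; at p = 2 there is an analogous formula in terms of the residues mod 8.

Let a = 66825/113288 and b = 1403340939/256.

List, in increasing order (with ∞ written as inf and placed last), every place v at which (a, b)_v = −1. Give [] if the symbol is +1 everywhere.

[2, 7]

Mod squares: a ≡ 66, b ≡ 91. Check v ∈ {∞, 2, 3, 5, 7, 11, 13, 17}.
v=17: a=17^-2·(≡15), b=17^2·(≡5) mod 17; (15|17)=+1, (5|17)=-1; (−1)^{-2·2·8}·(+1)^2·(-1)^-2 = +1.
v=5: a=5^2·(≡1), b=5^0·(≡4) mod 5; (1|5)=+1, (4|5)=+1; (−1)^{2·0·2}·(+1)^0·(+1)^2 = +1.
v=7: a=7^-2·(≡5), b=7^3·(≡5) mod 7; (5|7)=-1, (5|7)=-1; (−1)^{-2·3·3}·(-1)^3·(-1)^-2 = -1.
v=∞: 66 > 0 and 91 > 0  ⇒  (a,b)_∞ = +1.
v=13: a=13^0·(≡3), b=13^1·(≡8) mod 13; (3|13)=+1, (8|13)=-1; (−1)^{0·1·6}·(+1)^1·(-1)^0 = +1.
v=2: v_2(a)=-3, v_2(b)=-8; units ≡ 1, 3 (mod 8); ε·ε+αω+βω = 0·1+-3·1+-8·0 ≡ 1  ⇒  (a,b)_2 = -1.
v=11: a=11^1·(≡8), b=11^2·(≡3) mod 11; (8|11)=-1, (3|11)=+1; (−1)^{1·2·5}·(-1)^2·(+1)^1 = +1.
v=3: a=3^5·(≡1), b=3^2·(≡1) mod 3; (1|3)=+1, (1|3)=+1; (−1)^{5·2·1}·(+1)^2·(+1)^5 = +1.
Ram(66, 91) = {2, 7}; no ℚ_2-point on the conic.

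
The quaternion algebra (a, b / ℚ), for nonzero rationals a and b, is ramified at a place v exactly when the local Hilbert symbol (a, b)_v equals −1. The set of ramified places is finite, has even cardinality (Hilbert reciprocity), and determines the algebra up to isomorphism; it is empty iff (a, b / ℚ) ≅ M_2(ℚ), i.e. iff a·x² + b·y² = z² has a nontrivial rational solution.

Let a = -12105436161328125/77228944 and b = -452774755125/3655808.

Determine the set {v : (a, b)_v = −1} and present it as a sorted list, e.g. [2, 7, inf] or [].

[5, 11, 17, inf]

Mod squares: a ≡ -357, b ≡ -5610. Check v ∈ {∞, 2, 3, 5, 7, 11, 13, 17}.
v=17: a=17^1·(≡4), b=17^1·(≡3) mod 17; (4|17)=+1, (3|17)=-1; (−1)^{1·1·8}·(+1)^1·(-1)^1 = -1.
v=13: a=13^-6·(≡7), b=13^-4·(≡2) mod 13; (7|13)=-1, (2|13)=-1; (−1)^{-6·-4·6}·(-1)^-4·(-1)^-6 = +1.
v=3: a=3^1·(≡1), b=3^3·(≡2) mod 3; (1|3)=+1, (2|3)=-1; (−1)^{1·3·1}·(+1)^3·(-1)^1 = +1.
v=11: a=11^6·(≡10), b=11^5·(≡8) mod 11; (10|11)=-1, (8|11)=-1; (−1)^{6·5·5}·(-1)^5·(-1)^6 = -1.
v=7: a=7^3·(≡3), b=7^2·(≡4) mod 7; (3|7)=-1, (4|7)=+1; (−1)^{3·2·3}·(-1)^2·(+1)^3 = +1.
v=∞: -357 < 0 and -5610 < 0  ⇒  (a,b)_∞ = -1.
v=5: a=5^8·(≡3), b=5^3·(≡3) mod 5; (3|5)=-1, (3|5)=-1; (−1)^{8·3·2}·(-1)^3·(-1)^8 = -1.
v=2: v_2(a)=-4, v_2(b)=-7; units ≡ 3, 3 (mod 8); ε·ε+αω+βω = 1·1+-4·1+-7·1 ≡ 0  ⇒  (a,b)_2 = +1.
(-357, -5610 / ℚ) ramifies at {5, 11, 17, ∞}: a division algebra.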